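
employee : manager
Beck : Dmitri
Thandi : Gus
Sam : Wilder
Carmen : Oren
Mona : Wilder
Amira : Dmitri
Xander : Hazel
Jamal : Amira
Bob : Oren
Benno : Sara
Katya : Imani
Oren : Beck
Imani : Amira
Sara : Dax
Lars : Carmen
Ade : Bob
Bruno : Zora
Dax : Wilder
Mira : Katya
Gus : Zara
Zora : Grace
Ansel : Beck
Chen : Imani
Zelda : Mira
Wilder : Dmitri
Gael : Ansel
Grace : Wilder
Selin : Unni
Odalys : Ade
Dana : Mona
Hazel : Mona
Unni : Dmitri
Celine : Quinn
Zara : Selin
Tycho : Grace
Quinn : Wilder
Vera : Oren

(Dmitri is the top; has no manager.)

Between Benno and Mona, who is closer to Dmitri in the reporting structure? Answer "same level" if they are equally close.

Mona

Benno is 4 levels below Dmitri; Mona is 2. Mona is higher.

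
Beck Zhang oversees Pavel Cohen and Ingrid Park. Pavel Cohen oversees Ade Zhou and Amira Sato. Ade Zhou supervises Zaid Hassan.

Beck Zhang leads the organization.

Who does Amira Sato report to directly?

Pavel Cohen

Amira Sato reports directly to Pavel Cohen.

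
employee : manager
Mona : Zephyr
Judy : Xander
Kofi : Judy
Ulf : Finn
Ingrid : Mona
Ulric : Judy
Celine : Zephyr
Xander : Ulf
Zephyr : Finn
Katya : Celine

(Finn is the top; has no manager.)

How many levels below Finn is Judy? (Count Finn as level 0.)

Chain from Judy up to Finn: Judy → Xander → Ulf → Finn. That is 3 steps up, so Judy is 3 levels below Finn.

3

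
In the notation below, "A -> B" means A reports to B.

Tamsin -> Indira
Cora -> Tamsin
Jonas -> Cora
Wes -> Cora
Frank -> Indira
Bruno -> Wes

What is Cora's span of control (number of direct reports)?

2

Cora directly manages Jonas, Wes. That is 2 direct reports.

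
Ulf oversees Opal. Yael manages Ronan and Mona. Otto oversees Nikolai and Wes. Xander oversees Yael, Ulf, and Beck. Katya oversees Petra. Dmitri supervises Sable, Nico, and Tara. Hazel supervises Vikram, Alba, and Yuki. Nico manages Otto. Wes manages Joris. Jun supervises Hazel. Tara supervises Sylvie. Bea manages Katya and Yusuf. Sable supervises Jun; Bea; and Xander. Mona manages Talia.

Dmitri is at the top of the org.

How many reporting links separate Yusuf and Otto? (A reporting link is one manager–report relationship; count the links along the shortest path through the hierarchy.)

Yusuf is 3 levels below Dmitri, and Otto is 2 levels below Dmitri (their lowest common manager). The shortest path runs up from Yusuf to Dmitri and back down to Otto: 3 + 2 = 5 links.

5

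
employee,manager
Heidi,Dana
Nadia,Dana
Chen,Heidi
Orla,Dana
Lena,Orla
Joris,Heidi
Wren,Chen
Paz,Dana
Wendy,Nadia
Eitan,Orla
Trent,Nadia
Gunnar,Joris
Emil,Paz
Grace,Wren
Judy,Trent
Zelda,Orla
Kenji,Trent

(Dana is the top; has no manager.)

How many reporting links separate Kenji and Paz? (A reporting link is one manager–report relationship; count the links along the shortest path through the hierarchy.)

Kenji is 3 levels below Dana, and Paz is 1 level below Dana (their lowest common manager). The shortest path runs up from Kenji to Dana and back down to Paz: 3 + 1 = 4 links.

4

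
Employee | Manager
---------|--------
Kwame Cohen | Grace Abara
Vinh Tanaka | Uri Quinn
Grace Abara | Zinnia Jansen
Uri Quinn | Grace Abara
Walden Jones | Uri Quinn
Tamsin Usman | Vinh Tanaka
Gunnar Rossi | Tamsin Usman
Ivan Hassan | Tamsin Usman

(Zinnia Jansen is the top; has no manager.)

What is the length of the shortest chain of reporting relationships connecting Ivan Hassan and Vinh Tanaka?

Ivan Hassan is in Vinh Tanaka's organization: the chain from Ivan Hassan up to Vinh Tanaka is Ivan Hassan → Tamsin Usman → Vinh Tanaka, which is 2 links.

2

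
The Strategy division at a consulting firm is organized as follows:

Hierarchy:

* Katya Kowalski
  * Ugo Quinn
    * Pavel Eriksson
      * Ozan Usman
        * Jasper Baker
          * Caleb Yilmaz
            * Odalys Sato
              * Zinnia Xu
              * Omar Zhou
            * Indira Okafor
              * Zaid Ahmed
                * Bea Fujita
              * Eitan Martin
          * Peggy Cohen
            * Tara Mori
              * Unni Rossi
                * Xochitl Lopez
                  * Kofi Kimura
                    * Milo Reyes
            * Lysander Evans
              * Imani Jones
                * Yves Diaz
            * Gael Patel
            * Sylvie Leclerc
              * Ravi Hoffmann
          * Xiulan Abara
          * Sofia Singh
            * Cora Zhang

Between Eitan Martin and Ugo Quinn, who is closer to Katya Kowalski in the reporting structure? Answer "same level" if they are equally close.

Eitan Martin is 7 levels below Katya Kowalski; Ugo Quinn is 1. Ugo Quinn is higher.

Ugo Quinn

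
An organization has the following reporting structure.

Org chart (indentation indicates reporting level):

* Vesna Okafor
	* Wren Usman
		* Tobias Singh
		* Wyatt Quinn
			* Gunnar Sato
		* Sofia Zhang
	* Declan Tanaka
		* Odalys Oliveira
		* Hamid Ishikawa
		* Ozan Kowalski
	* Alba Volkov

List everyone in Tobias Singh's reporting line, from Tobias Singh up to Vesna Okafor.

Tobias Singh reports to Wren Usman. Wren Usman reports to Vesna Okafor. Vesna Okafor is at the top.

Tobias Singh -> Wren Usman -> Vesna Okafor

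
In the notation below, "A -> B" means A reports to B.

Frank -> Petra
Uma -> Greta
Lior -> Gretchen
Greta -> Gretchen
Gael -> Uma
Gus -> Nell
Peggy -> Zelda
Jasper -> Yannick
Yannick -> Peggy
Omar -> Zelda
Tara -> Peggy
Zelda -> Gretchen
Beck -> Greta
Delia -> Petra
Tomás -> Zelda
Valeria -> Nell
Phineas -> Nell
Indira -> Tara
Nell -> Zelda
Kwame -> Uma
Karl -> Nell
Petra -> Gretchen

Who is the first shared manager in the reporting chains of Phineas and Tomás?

Zelda

Phineas's chain of managers is Nell, Zelda, Gretchen. Tomás's chain of managers is Zelda, Gretchen. The first manager that appears in both chains is Zelda.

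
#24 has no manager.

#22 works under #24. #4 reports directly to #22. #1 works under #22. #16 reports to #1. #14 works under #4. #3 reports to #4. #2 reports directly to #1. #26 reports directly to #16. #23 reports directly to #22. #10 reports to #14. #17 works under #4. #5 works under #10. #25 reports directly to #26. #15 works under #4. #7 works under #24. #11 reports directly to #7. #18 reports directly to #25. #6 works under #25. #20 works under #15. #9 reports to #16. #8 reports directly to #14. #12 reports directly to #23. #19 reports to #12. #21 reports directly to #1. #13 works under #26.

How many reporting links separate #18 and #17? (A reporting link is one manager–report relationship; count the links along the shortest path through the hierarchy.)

#18 is 5 levels below #22, and #17 is 2 levels below #22 (their lowest common manager). The shortest path runs up from #18 to #22 and back down to #17: 5 + 2 = 7 links.

7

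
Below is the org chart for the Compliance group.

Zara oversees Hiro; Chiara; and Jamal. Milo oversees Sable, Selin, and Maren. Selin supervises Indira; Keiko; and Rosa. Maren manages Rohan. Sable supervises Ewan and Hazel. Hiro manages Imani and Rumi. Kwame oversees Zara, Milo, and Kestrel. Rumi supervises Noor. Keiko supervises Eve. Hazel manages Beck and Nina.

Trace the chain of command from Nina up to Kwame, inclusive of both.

Nina reports to Hazel. Hazel reports to Sable. Sable reports to Milo. Milo reports to Kwame. Kwame is at the top.

Nina -> Hazel -> Sable -> Milo -> Kwame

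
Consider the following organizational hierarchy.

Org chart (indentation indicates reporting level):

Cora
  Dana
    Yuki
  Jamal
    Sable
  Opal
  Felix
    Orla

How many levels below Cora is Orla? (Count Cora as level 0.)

Chain from Orla up to Cora: Orla → Felix → Cora. That is 2 steps up, so Orla is 2 levels below Cora.

2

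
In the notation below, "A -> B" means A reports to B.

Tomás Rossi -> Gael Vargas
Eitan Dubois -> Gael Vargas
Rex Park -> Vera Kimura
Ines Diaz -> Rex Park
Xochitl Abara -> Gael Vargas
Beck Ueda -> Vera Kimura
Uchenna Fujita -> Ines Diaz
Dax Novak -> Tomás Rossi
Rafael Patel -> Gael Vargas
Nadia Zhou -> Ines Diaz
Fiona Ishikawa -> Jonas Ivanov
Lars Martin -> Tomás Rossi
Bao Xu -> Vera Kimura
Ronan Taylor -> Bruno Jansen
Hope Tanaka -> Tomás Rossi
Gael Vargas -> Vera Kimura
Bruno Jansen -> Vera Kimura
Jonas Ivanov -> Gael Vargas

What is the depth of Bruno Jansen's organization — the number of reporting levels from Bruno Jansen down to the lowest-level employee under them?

The longest chain under Bruno Jansen runs Bruno Jansen → Ronan Taylor, which is 1 level below Bruno Jansen.

1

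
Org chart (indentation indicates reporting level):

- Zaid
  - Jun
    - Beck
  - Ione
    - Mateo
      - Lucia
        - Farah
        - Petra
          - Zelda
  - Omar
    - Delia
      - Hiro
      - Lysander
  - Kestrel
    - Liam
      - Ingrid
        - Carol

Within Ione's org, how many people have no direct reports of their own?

2

The people in Ione's organization with no one reporting to them are Zelda, Farah. That is 2.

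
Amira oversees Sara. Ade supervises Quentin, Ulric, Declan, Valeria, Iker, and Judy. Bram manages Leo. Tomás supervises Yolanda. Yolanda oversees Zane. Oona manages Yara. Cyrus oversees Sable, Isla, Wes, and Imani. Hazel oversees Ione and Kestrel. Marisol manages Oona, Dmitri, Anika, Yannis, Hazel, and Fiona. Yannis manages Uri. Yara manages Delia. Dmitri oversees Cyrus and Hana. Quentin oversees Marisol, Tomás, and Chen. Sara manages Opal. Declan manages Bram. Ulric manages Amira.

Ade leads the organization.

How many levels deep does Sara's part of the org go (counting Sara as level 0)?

1

The longest chain under Sara runs Sara → Opal, which is 1 level below Sara.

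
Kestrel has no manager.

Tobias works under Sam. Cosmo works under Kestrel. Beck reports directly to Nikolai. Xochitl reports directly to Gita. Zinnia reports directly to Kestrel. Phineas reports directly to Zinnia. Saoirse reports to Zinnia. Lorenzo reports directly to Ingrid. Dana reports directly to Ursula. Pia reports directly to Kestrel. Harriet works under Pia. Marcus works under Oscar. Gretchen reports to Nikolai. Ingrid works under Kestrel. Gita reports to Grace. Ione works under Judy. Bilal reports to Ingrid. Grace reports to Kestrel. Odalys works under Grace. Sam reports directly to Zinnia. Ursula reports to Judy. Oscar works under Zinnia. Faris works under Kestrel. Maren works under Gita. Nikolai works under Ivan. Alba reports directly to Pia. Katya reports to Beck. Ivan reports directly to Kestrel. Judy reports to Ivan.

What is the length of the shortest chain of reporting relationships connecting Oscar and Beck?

5

Oscar is 2 levels below Kestrel, and Beck is 3 levels below Kestrel (their lowest common manager). The shortest path runs up from Oscar to Kestrel and back down to Beck: 2 + 3 = 5 links.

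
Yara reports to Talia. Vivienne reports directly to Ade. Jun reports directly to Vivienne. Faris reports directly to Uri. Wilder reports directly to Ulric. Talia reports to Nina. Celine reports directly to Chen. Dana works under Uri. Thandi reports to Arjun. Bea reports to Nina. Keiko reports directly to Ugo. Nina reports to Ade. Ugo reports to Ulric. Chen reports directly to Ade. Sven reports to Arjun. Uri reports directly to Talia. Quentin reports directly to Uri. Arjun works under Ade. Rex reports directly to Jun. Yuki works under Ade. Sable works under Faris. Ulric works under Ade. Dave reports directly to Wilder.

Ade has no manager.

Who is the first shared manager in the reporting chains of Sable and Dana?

Uri

Sable's chain of managers is Faris, Uri, Talia, Nina, Ade. Dana's chain of managers is Uri, Talia, Nina, Ade. The first manager that appears in both chains is Uri.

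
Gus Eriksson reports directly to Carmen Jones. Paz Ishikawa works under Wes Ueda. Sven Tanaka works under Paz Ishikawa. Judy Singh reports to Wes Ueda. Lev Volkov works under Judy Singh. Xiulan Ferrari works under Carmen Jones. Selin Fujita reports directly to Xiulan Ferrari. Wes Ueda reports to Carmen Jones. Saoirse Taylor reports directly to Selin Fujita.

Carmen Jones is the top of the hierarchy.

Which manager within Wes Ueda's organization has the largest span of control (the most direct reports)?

Wes Ueda

Direct-report counts within Wes Ueda's organization: Wes Ueda has 2; Paz Ishikawa has 1; Judy Singh has 1. The largest is 2, held by Wes Ueda.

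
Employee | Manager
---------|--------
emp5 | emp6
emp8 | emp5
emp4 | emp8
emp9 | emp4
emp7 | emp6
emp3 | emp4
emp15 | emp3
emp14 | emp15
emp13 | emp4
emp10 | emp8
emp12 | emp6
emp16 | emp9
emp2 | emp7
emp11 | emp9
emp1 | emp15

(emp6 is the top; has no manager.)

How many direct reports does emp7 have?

1

emp7 directly manages emp2. That is 1 direct report.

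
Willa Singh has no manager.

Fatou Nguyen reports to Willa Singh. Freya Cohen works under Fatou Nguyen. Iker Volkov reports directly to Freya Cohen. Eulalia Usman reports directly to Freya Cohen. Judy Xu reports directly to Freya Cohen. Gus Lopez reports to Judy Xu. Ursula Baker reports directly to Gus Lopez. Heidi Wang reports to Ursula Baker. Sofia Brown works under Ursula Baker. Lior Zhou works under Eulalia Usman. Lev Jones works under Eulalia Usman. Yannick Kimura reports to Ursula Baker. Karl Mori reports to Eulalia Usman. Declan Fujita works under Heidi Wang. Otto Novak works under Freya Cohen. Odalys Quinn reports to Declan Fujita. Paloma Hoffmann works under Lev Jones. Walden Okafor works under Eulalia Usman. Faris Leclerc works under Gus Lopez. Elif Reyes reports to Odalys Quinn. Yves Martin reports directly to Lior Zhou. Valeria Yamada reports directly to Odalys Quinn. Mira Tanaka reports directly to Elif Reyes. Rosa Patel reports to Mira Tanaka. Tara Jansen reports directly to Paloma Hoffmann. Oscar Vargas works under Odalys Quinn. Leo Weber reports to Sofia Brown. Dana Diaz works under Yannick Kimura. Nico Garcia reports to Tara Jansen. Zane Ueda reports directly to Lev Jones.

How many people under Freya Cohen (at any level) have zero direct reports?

The people in Freya Cohen's organization with no one reporting to them are Otto Novak, Faris Leclerc, Dana Diaz, Leo Weber, Oscar Vargas, Valeria Yamada, Rosa Patel, Walden Okafor, Karl Mori, Zane Ueda, Nico Garcia, Yves Martin, Iker Volkov. That is 13.

13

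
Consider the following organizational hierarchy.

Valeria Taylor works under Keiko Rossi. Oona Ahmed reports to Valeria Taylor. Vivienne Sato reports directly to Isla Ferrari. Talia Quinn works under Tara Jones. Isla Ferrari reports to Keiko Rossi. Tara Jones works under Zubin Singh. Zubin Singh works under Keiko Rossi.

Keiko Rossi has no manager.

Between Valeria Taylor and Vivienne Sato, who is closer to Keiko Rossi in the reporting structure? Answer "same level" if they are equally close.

Valeria Taylor

Valeria Taylor is 1 level below Keiko Rossi; Vivienne Sato is 2. Valeria Taylor is higher.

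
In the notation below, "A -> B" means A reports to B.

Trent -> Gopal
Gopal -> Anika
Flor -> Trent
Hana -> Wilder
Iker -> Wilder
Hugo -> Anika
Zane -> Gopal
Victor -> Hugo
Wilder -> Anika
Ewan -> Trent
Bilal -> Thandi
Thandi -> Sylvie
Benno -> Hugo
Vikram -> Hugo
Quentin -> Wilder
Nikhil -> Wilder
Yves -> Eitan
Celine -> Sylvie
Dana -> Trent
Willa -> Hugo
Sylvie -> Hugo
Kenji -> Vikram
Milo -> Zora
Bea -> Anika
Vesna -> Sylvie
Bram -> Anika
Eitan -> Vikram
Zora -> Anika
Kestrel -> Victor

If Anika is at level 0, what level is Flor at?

Chain from Flor up to Anika: Flor → Trent → Gopal → Anika. That is 3 steps up, so Flor is 3 levels below Anika.

3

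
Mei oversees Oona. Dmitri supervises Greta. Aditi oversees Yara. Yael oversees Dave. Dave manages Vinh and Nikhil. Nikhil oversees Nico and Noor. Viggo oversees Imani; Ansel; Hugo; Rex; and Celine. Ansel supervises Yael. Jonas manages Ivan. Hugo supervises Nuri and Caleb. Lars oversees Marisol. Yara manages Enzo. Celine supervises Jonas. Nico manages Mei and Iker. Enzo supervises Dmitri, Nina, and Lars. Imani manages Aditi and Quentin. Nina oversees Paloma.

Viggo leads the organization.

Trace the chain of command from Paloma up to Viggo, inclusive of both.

Paloma -> Nina -> Enzo -> Yara -> Aditi -> Imani -> Viggo

Paloma reports to Nina. Nina reports to Enzo. Enzo reports to Yara. Yara reports to Aditi. Aditi reports to Imani. Imani reports to Viggo. Viggo is at the top.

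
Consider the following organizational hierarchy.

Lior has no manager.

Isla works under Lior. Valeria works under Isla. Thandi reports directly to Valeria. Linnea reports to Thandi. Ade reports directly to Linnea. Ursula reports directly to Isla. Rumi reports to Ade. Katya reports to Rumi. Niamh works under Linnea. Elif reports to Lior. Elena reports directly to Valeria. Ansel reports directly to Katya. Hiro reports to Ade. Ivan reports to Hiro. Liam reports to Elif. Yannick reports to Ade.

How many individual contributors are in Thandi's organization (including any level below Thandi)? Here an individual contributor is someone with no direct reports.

The people in Thandi's organization with no one reporting to them are Niamh, Yannick, Ivan, Ansel. That is 4.

4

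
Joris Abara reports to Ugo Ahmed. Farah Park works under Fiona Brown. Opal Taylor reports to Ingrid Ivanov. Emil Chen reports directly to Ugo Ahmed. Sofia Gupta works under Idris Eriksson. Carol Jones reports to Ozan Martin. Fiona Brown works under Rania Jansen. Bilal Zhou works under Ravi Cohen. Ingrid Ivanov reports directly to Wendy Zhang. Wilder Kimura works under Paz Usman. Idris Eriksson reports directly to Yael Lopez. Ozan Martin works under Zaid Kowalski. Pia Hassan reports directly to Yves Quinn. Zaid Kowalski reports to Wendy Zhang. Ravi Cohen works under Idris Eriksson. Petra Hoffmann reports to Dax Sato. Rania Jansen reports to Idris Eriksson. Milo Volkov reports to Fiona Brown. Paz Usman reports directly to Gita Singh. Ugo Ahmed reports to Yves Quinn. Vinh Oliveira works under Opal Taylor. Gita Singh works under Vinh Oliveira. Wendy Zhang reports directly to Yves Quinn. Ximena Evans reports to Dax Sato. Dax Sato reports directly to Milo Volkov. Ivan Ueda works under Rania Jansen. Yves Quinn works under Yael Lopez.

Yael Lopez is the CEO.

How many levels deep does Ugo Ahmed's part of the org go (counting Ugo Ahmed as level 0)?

The longest chain under Ugo Ahmed runs Ugo Ahmed → Joris Abara, which is 1 level below Ugo Ahmed.

1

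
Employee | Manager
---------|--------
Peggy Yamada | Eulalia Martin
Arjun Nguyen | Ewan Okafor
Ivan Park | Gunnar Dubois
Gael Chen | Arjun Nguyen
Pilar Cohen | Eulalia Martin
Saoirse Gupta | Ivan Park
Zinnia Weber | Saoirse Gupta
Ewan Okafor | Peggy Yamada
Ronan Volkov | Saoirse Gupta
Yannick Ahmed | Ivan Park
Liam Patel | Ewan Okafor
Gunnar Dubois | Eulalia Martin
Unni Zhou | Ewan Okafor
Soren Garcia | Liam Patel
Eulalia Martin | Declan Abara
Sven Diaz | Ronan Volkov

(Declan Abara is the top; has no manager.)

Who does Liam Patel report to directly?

Ewan Okafor

Liam Patel reports directly to Ewan Okafor.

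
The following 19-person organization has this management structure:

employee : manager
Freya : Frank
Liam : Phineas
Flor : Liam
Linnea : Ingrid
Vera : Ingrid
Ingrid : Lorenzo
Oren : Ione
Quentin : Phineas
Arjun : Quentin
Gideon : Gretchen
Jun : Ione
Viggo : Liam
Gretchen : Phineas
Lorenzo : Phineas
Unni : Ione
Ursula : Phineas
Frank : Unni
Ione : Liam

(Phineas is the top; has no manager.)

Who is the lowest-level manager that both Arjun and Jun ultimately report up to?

Phineas

Arjun's chain of managers is Quentin, Phineas. Jun's chain of managers is Ione, Liam, Phineas. The first manager that appears in both chains is Phineas.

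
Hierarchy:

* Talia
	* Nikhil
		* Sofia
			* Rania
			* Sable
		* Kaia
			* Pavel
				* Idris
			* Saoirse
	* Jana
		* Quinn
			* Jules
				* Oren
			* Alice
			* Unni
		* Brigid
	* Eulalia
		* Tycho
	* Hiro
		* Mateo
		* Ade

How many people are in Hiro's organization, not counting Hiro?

2

Hiro directly manages Mateo, Ade. Mateo has no reports. Ade has no reports. So Hiro's organization is 2 direct reports plus everyone under them: 1 + 1 = 2.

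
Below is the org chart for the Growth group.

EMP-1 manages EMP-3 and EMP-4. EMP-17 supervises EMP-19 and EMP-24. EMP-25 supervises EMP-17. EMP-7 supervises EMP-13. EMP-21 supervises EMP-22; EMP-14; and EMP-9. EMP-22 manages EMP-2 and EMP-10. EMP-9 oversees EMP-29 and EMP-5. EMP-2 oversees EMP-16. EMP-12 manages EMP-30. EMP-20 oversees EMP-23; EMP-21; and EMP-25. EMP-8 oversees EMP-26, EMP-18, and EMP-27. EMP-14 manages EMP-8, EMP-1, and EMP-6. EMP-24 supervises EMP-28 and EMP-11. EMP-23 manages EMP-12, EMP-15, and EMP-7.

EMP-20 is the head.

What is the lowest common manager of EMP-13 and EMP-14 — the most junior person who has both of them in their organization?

EMP-20

EMP-13's chain of managers is EMP-7, EMP-23, EMP-20. EMP-14's chain of managers is EMP-21, EMP-20. The first manager that appears in both chains is EMP-20.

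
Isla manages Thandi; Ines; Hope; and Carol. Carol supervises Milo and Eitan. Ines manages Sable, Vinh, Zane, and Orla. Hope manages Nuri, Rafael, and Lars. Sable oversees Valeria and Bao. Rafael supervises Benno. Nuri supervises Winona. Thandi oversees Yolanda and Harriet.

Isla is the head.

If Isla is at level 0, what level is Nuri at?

Chain from Nuri up to Isla: Nuri → Hope → Isla. That is 2 steps up, so Nuri is 2 levels below Isla.

2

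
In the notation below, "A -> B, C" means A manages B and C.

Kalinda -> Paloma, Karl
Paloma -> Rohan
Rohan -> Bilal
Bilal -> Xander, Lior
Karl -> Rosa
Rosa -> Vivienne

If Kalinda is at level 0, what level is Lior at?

4

Chain from Lior up to Kalinda: Lior → Bilal → Rohan → Paloma → Kalinda. That is 4 steps up, so Lior is 4 levels below Kalinda.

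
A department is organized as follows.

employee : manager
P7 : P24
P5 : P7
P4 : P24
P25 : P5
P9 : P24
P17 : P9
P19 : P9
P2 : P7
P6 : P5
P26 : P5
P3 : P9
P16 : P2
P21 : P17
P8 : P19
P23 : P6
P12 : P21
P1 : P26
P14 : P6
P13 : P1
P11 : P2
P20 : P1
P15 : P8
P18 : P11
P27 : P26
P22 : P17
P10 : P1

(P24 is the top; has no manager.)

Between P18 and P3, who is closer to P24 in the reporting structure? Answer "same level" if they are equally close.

P3

P18 is 4 levels below P24; P3 is 2. P3 is higher.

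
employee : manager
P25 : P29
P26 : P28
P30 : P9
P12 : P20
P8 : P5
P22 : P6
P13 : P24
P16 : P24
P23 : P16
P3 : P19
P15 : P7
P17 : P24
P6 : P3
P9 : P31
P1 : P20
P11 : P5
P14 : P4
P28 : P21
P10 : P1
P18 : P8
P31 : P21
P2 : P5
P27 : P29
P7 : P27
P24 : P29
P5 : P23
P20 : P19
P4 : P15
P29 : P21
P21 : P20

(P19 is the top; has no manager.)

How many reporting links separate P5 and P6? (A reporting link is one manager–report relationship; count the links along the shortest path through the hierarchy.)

P5 is 7 levels below P19, and P6 is 2 levels below P19 (their lowest common manager). The shortest path runs up from P5 to P19 and back down to P6: 7 + 2 = 9 links.

9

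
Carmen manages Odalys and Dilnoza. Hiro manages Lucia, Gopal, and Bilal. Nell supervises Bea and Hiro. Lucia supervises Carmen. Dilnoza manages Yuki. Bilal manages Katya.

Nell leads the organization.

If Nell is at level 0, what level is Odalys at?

Chain from Odalys up to Nell: Odalys → Carmen → Lucia → Hiro → Nell. That is 4 steps up, so Odalys is 4 levels below Nell.

4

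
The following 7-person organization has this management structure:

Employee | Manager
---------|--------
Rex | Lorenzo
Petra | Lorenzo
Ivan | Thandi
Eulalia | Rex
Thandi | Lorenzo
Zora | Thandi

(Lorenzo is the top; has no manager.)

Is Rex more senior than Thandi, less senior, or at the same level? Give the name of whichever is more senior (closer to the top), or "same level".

same level

Both Rex and Thandi are 1 level below Lorenzo.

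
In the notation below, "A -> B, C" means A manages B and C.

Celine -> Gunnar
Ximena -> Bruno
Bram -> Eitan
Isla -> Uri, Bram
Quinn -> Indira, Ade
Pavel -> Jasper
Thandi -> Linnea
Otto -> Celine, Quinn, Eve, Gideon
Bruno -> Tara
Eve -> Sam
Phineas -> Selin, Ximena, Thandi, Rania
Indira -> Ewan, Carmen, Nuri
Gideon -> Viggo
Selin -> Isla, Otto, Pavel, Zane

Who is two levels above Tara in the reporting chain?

Tara reports to Bruno, and Bruno reports to Ximena. So Tara's skip-level manager is Ximena.

Ximena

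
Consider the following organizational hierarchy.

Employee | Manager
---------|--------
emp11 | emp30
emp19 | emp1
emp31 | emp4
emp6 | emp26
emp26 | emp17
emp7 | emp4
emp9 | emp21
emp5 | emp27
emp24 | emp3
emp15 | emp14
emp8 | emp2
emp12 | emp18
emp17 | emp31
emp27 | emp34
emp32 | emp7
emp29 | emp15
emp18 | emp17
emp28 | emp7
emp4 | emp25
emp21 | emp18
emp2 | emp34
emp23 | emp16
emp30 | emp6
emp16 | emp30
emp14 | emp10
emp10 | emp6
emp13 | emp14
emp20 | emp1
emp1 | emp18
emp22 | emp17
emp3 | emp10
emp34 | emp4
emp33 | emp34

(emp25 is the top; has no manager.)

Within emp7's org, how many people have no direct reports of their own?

The people in emp7's organization with no one reporting to them are emp32, emp28. That is 2.

2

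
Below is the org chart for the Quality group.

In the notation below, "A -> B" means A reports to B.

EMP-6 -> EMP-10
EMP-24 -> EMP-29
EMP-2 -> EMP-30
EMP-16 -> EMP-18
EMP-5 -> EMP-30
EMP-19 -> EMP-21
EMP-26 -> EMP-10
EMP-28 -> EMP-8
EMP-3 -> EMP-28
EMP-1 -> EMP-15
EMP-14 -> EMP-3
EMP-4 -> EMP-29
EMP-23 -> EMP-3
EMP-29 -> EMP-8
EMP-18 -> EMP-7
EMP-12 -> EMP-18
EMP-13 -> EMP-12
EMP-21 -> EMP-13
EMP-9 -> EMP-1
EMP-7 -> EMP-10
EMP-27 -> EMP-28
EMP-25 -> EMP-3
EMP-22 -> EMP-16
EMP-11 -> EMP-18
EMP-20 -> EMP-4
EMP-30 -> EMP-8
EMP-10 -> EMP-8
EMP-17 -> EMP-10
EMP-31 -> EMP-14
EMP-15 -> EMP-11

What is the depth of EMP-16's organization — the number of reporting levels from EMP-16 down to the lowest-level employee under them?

The longest chain under EMP-16 runs EMP-16 → EMP-22, which is 1 level below EMP-16.

1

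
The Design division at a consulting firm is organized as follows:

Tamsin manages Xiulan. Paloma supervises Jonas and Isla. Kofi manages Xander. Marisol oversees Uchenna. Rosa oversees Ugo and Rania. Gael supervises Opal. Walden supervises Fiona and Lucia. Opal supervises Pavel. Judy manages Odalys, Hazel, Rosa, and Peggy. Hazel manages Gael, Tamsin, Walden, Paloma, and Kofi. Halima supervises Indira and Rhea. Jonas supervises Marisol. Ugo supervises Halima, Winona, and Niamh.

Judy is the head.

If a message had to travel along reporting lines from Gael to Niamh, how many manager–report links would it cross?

5

Gael is 2 levels below Judy, and Niamh is 3 levels below Judy (their lowest common manager). The shortest path runs up from Gael to Judy and back down to Niamh: 2 + 3 = 5 links.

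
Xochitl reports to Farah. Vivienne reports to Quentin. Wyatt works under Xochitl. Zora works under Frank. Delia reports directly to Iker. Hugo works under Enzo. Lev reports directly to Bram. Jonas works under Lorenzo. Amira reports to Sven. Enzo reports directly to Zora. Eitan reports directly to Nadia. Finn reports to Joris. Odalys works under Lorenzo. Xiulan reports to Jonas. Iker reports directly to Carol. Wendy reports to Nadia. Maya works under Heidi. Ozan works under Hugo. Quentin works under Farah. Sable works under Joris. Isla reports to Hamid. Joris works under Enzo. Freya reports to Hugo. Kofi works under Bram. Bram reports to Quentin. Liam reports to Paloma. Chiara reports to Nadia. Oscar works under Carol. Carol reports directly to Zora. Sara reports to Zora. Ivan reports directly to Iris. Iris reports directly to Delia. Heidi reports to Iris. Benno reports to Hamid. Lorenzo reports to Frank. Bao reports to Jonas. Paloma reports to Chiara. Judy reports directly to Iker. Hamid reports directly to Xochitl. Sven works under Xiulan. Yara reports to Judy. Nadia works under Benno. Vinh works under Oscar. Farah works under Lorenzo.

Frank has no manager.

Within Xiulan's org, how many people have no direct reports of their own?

1

The only person in Xiulan's organization with no one reporting to them is Amira. That is 1.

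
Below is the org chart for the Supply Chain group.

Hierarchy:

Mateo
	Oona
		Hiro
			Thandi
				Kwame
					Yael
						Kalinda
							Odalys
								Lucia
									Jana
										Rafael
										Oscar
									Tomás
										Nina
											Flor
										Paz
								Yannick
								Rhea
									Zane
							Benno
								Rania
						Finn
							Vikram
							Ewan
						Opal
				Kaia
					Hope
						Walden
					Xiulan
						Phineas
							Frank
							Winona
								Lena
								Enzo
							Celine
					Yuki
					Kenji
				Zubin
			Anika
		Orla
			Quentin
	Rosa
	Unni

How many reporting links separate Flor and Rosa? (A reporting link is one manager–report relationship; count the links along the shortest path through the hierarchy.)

Flor is 11 levels below Mateo, and Rosa is 1 level below Mateo (their lowest common manager). The shortest path runs up from Flor to Mateo and back down to Rosa: 11 + 1 = 12 links.

12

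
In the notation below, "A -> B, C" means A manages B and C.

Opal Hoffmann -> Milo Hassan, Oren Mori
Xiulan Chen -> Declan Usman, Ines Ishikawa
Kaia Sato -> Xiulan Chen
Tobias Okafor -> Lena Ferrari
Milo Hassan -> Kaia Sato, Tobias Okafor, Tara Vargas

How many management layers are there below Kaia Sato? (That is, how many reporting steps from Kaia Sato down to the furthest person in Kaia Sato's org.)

2

The longest chain under Kaia Sato runs Kaia Sato → Xiulan Chen → Ines Ishikawa, which is 2 levels below Kaia Sato.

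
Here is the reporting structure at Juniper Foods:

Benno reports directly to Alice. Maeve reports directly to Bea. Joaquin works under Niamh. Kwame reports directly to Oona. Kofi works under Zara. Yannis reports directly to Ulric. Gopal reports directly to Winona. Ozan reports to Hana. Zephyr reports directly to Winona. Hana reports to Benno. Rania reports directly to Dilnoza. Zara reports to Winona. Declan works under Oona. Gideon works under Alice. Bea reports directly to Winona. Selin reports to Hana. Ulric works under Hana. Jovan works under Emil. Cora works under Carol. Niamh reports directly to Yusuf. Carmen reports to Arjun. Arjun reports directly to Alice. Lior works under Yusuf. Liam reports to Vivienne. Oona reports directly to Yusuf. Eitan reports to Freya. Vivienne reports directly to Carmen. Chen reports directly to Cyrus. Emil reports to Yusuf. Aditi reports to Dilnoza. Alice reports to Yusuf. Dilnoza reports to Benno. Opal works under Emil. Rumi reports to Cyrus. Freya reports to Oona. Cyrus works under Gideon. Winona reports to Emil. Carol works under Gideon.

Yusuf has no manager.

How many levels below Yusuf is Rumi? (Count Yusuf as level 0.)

Chain from Rumi up to Yusuf: Rumi → Cyrus → Gideon → Alice → Yusuf. That is 4 steps up, so Rumi is 4 levels below Yusuf.

4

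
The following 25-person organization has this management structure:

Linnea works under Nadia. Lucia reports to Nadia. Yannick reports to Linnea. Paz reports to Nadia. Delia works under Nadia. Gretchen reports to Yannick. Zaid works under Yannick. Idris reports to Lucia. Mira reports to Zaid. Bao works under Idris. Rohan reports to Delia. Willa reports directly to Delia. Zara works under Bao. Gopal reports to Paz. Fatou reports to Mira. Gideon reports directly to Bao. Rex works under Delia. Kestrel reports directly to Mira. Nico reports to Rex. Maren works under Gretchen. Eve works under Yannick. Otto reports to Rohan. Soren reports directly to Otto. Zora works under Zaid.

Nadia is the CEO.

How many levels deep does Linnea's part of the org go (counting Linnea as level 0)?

4

The longest chain under Linnea runs Linnea → Yannick → Zaid → Mira → Kestrel, which is 4 levels below Linnea.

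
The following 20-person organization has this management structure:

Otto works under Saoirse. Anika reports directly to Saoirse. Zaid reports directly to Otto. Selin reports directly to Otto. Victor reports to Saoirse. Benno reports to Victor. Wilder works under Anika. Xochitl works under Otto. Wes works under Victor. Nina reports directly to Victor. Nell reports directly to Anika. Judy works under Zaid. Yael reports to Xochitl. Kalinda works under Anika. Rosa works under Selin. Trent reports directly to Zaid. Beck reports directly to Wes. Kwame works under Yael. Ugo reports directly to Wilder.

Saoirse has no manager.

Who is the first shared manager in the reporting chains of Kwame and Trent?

Kwame's chain of managers is Yael, Xochitl, Otto, Saoirse. Trent's chain of managers is Zaid, Otto, Saoirse. The first manager that appears in both chains is Otto.

Otto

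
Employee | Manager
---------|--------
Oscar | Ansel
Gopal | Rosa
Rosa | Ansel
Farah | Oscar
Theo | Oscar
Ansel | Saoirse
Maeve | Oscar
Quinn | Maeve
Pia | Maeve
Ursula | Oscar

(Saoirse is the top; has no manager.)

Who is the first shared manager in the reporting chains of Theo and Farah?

Theo's chain of managers is Oscar, Ansel, Saoirse. Farah's chain of managers is Oscar, Ansel, Saoirse. The first manager that appears in both chains is Oscar.

Oscar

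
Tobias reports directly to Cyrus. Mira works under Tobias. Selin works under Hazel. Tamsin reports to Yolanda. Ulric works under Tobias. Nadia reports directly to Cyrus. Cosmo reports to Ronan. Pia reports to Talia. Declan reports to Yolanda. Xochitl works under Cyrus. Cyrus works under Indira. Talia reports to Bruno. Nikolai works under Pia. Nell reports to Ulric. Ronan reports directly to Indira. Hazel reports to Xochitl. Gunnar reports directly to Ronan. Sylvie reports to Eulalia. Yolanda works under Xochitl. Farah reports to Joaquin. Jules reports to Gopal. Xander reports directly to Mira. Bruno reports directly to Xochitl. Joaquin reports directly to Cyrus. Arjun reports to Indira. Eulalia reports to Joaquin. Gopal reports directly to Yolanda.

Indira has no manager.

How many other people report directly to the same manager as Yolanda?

Yolanda reports to Xochitl. Xochitl's other direct reports are Hazel, Bruno — 2 peers.

2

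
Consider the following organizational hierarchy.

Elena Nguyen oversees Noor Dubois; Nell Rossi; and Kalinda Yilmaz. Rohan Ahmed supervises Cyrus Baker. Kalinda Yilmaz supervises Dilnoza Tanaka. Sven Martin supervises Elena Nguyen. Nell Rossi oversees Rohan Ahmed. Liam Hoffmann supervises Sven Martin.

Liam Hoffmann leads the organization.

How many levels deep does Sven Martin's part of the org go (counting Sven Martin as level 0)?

The longest chain under Sven Martin runs Sven Martin → Elena Nguyen → Nell Rossi → Rohan Ahmed → Cyrus Baker, which is 4 levels below Sven Martin.

4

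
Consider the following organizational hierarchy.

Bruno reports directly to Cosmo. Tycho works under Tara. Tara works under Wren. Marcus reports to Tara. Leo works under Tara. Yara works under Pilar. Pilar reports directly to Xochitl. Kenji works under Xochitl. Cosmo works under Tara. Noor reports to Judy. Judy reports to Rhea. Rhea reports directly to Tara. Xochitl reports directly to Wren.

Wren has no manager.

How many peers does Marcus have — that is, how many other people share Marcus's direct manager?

4

Marcus reports to Tara. Tara's other direct reports are Leo, Cosmo, Tycho, Rhea — 4 peers.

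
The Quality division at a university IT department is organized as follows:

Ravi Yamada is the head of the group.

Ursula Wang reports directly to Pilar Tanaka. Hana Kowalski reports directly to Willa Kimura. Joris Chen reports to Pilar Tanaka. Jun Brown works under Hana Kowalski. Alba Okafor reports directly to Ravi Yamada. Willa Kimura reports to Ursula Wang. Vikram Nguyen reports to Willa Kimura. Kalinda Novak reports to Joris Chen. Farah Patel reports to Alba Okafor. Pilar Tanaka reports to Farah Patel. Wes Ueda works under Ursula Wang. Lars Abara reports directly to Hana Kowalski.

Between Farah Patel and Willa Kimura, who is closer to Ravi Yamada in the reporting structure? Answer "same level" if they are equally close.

Farah Patel is 2 levels below Ravi Yamada; Willa Kimura is 5. Farah Patel is higher.

Farah Patel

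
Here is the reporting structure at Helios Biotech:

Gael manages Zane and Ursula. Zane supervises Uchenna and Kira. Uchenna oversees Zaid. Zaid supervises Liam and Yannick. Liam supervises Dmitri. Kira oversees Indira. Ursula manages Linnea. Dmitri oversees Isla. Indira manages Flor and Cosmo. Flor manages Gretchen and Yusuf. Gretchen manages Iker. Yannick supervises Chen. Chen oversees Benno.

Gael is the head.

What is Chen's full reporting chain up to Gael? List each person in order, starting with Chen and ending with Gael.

Chen reports to Yannick. Yannick reports to Zaid. Zaid reports to Uchenna. Uchenna reports to Zane. Zane reports to Gael. Gael is at the top.

Chen -> Yannick -> Zaid -> Uchenna -> Zane -> Gael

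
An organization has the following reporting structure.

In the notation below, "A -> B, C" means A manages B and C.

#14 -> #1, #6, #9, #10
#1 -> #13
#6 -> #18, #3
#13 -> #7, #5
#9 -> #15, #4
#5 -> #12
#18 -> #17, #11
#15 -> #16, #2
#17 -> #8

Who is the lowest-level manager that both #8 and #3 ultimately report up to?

#6

#8's chain of managers is #17, #18, #6, #14. #3's chain of managers is #6, #14. The first manager that appears in both chains is #6.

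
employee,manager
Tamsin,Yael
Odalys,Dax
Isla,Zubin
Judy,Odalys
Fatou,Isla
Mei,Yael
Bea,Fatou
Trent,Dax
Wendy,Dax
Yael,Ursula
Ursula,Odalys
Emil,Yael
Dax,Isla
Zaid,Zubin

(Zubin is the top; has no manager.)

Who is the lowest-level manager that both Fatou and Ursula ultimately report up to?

Fatou's chain of managers is Isla, Zubin. Ursula's chain of managers is Odalys, Dax, Isla, Zubin. The first manager that appears in both chains is Isla.

Isla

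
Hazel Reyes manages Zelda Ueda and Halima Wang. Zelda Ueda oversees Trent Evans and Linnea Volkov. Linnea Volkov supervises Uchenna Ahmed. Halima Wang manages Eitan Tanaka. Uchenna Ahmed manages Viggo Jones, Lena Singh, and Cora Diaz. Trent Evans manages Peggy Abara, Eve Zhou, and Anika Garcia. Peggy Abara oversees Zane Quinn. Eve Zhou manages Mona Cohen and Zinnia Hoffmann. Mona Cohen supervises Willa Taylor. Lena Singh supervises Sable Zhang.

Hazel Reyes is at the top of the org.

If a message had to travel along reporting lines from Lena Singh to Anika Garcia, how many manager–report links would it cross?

Lena Singh is 3 levels below Zelda Ueda, and Anika Garcia is 2 levels below Zelda Ueda (their lowest common manager). The shortest path runs up from Lena Singh to Zelda Ueda and back down to Anika Garcia: 3 + 2 = 5 links.

5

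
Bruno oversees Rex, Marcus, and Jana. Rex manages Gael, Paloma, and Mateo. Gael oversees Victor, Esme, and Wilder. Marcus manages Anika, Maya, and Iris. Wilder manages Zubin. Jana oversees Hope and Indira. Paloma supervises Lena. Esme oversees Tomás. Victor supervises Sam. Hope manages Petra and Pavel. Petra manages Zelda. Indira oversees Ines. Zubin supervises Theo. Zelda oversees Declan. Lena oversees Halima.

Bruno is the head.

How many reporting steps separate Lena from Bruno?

3

Chain from Lena up to Bruno: Lena → Paloma → Rex → Bruno. That is 3 steps up, so Lena is 3 levels below Bruno.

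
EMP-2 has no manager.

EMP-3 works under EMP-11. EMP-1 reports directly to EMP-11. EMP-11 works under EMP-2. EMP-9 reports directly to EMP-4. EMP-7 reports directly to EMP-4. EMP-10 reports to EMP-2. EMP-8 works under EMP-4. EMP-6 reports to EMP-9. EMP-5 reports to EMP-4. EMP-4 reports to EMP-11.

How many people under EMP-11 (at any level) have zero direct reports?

6

The people in EMP-11's organization with no one reporting to them are EMP-3, EMP-1, EMP-8, EMP-5, EMP-7, EMP-6. That is 6.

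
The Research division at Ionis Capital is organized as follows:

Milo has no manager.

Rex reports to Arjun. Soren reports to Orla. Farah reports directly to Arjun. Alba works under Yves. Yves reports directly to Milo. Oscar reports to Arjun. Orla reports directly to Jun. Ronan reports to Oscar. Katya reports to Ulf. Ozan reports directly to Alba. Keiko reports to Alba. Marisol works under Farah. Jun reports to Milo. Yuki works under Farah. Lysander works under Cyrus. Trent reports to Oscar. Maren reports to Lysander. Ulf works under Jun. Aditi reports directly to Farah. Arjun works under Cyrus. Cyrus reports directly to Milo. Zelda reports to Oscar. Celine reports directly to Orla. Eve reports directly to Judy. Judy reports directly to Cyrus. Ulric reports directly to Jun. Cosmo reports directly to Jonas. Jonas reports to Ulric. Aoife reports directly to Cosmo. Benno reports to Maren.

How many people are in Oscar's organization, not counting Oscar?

3

Oscar directly manages Trent, Ronan, Zelda. Trent has no reports. Ronan has no reports. Zelda has no reports. So Oscar's organization is 3 direct reports plus everyone under them: 1 + 1 + 1 = 3.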